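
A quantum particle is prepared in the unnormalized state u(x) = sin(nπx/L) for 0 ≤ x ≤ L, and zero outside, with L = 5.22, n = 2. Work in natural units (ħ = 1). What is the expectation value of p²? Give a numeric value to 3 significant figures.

p² u = −ħ² d²u/dx²; ⟨p²⟩ = −ħ² ∫ u*·u'' dx / ∫|u|² dx.
d/dx sin(nπx/L) = (nπ/L)·cos(nπx/L) and d²/dx² sin(nπx/L) = −(nπ/L)²·sin(nπx/L); on 0 ≤ x ≤ L, ∫sin²(nπx/L) dx = L/2 and ∫sin(nπx/L)·cos(nπx/L) dx = 0.
State is unnormalized: ∫|u|² dx = 2.6100, and ∫u*·(−ħ² u'') dx = 3.7815, so ⟨p²⟩ = 3.7815 / 2.6100.
⟨p²⟩ = 1.4488.

1.45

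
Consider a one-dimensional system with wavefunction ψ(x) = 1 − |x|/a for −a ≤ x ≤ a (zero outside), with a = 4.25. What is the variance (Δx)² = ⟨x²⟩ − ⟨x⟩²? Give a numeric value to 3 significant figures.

Compute ⟨x⟩ and ⟨x²⟩ separately, then (Δx)² = ⟨x²⟩ − ⟨x⟩².
ψ is even, so ∫ over [−a, a] = 2∫₀ᵃ with ψ = 1 − x/a there: ∫₀ᵃ (1 − x/a)² dx = a/3, ∫₀ᵃ x²(1 − x/a)² dx = a³/30, ∫₀ᵃ x⁴(1 − x/a)² dx = a⁵/105.
Normalization: ∫|ψ|² dx = 2.8333.
⟨x⟩ = 0.0000 and ⟨x²⟩ = 1.8063.
(Δx)² = 1.8063 − (0.0000)² = 1.8063.

1.81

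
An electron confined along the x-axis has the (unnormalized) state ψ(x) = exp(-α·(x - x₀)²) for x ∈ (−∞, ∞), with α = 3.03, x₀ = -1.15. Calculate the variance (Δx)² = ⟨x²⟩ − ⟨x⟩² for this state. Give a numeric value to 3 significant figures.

0.0825

Compute ⟨x⟩ and ⟨x²⟩ separately, then (Δx)² = ⟨x²⟩ − ⟨x⟩².
Gaussian moments (u = x − x₀): ∫u^(2j)·e^(−2αu²) du = (2j−1)!!/(4α)^j · √(π/(2α)), odd powers integrate to 0; here √(π/(2α)) = 0.72001.
Normalization: ∫|ψ|² dx = 0.72001.
⟨x⟩ = -1.1500 and ⟨x²⟩ = 1.4050.
(Δx)² = 1.4050 − (-1.1500)² = 0.082508.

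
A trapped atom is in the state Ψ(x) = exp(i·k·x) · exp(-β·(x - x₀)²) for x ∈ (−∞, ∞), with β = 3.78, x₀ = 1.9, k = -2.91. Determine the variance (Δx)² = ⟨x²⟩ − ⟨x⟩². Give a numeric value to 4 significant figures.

0.06614

Compute ⟨x⟩ and ⟨x²⟩ separately, then (Δx)² = ⟨x²⟩ − ⟨x⟩².
Gaussian moments (u = x − x₀): ∫u^(2j)·e^(−2βu²) du = (2j−1)!!/(4β)^j · √(π/(2β)), odd powers integrate to 0; here √(π/(2β)) = 0.64464.
Normalization: ∫|Ψ|² dx = 0.64464.
⟨x⟩ = 1.9000 and ⟨x²⟩ = 3.6761.
(Δx)² = 3.6761 − (1.9000)² = 0.066138.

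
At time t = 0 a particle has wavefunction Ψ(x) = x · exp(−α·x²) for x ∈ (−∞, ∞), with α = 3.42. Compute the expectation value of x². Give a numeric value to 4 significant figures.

⟨x²⟩ = ∫ x²·|Ψ|² dx / ∫|Ψ|² dx (integrals over the domain).
Expand each integrand as polynomial × e^(−2αx²) and use ∫x^(2j)·e^(−2αx²) dx = (2j−1)!!/(4α)^j · √(π/(2α)), odd powers → 0; here √(π/(2α)) = 0.67771.
State is unnormalized: ∫|Ψ|² dx = 0.049541, and ∫Ψ*·x²·Ψ dx = 0.010864, so ⟨x²⟩ = 0.010864 / 0.049541.
⟨x²⟩ = 0.21930.

0.2193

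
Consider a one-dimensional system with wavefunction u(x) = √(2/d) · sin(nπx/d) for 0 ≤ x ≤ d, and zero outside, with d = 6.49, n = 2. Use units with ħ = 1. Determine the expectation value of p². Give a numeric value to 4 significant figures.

0.9373

p² u = −ħ² d²u/dx²; ⟨p²⟩ = −ħ² ∫ u*·u'' dx.
d/dx sin(nπx/d) = (nπ/d)·cos(nπx/d) and d²/dx² sin(nπx/d) = −(nπ/d)²·sin(nπx/d); on 0 ≤ x ≤ d, ∫sin²(nπx/d) dx = d/2 and ∫sin(nπx/d)·cos(nπx/d) dx = 0.
⟨p²⟩ = 0.93728.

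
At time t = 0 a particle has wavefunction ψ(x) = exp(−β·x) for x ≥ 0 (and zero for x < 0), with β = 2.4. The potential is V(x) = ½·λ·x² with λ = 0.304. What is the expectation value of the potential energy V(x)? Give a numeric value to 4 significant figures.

0.01319

⟨V⟩ = ∫ V(x)·|ψ|² dx / ∫|ψ|² dx.
Every integrand reduces to terms xʲ·e^(−2βx) on [0, ∞); use ∫₀^∞ xʲ·e^(−2βx) dx = j!/(2β)^(j+1).
State is unnormalized: ∫|ψ|² dx = 0.20833, and ∫ψ*·V(x)·ψ dx = 0.0027488, so ⟨V⟩ = 0.0027488 / 0.20833.
⟨V⟩ = 0.013194.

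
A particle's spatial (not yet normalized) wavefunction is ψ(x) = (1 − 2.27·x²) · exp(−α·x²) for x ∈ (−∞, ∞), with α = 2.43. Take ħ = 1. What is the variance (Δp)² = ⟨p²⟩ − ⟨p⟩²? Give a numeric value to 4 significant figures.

6.450

Compute ⟨p⟩ and ⟨p²⟩ separately; (Δp)² = ⟨p²⟩ − ⟨p⟩².
Expand each integrand as polynomial × e^(−2αx²) and use ∫x^(2j)·e^(−2αx²) dx = (2j−1)!!/(4α)^j · √(π/(2α)), odd powers → 0; here √(π/(2α)) = 0.80400. Differentiate with the product rule, d/dx e^(−αx²) = −2αx·e^(−αx²).
Normalization: ∫|ψ|² dx = 0.56002.
⟨p⟩ = 0.0000 and ⟨p²⟩ = 6.4500.
(Δp)² = 6.4500 − (0.0000)² = 6.4500.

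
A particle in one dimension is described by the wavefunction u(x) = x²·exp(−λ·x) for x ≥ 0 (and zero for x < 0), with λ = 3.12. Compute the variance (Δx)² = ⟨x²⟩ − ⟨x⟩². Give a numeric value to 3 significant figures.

Compute ⟨x⟩ and ⟨x²⟩ separately, then (Δx)² = ⟨x²⟩ − ⟨x⟩².
Every integrand reduces to terms xʲ·e^(−2λx) on [0, ∞); use ∫₀^∞ xʲ·e^(−2λx) dx = j!/(2λ)^(j+1).
Normalization: ∫|u|² dx = 0.0025368.
⟨x⟩ = 0.80128 and ⟨x²⟩ = 0.77046.
(Δx)² = 0.77046 − (0.80128)² = 0.12841.

0.128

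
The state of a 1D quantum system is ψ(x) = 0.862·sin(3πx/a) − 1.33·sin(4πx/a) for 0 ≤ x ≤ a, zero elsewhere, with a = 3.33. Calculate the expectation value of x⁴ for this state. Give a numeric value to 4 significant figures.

⟨x⁴⟩ = ∫ x⁴·|ψ|² dx / ∫|ψ|² dx (integrals over the domain).
On 0 ≤ x ≤ a (j ≠ l): ∫sin²(jπx/a) dx = a/2, ∫sin(jπx/a)·sin(lπx/a) dx = 0; diagonal moments ∫x·sin²(jπx/a) dx = a²/4, ∫x²·sin²(jπx/a) dx = a³·(1/6 − 1/(4j²π²)); cross terms ∫x·sin(jπx/a)·sin(lπx/a) dx = 0 for j + l even and −4jla²/(π²(j² − l²)²) for j + l odd, ∫x²·sin(jπx/a)·sin(lπx/a) dx = (−1)^(j+l)·4jla³/(π²(j² − l²)²); higher powers the same way via product-to-sum and parts.
State is unnormalized: ∫|ψ|² dx = 4.1824, and ∫ψ*·x⁴·ψ dx = 169.66, so ⟨x⁴⟩ = 169.66 / 4.1824.
⟨x⁴⟩ = 40.566.

40.57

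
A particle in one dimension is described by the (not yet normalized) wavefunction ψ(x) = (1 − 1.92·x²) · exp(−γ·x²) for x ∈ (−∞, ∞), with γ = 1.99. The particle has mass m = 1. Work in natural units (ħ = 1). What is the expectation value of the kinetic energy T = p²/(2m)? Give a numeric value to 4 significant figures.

T = −(ħ²/2m) d²/dx², so ⟨T⟩ = −(ħ²/2m) ∫ ψ*·ψ'' dx / ∫|ψ|² dx; with m = 1.
Expand each integrand as polynomial × e^(−2γx²) and use ∫x^(2j)·e^(−2γx²) dx = (2j−1)!!/(4γ)^j · √(π/(2γ)), odd powers → 0; here √(π/(2γ)) = 0.88845. Differentiate with the product rule, d/dx e^(−γx²) = −2γx·e^(−γx²).
State is unnormalized: ∫|ψ|² dx = 0.61492, and ∫ψ*·(−ħ²/2m · ψ'') dx = 1.6705, so ⟨T⟩ = 1.6705 / 0.61492.
⟨T⟩ = 2.7166.

2.717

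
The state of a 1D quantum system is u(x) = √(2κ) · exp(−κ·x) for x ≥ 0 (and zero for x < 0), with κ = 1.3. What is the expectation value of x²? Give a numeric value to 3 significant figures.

0.296

⟨x²⟩ = ∫ x²·|u|² dx (integrals over the domain).
Every integrand reduces to terms xʲ·e^(−2κx) on [0, ∞); use ∫₀^∞ xʲ·e^(−2κx) dx = j!/(2κ)^(j+1).
⟨x²⟩ = 0.29586.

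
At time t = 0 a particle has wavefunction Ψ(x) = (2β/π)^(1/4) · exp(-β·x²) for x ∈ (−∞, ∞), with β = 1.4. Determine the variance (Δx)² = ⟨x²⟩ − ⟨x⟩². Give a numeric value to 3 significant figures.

Compute ⟨x⟩ and ⟨x²⟩ separately, then (Δx)² = ⟨x²⟩ − ⟨x⟩².
Gaussian moments: ∫x^(2j)·e^(−2βx²) dx = (2j−1)!!/(4β)^j · √(π/(2β)), odd powers integrate to 0; here √(π/(2β)) = 1.0592.
⟨x⟩ = 0.0000 and ⟨x²⟩ = 0.17857.
(Δx)² = 0.17857 − (0.0000)² = 0.17857.

0.179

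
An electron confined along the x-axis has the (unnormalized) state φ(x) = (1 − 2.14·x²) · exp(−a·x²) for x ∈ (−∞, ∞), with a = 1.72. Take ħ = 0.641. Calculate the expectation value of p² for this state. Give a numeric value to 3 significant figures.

2.43

p² φ = −ħ² d²φ/dx²; ⟨p²⟩ = −ħ² ∫ φ*·φ'' dx / ∫|φ|² dx.
Expand each integrand as polynomial × e^(−2ax²) and use ∫x^(2j)·e^(−2ax²) dx = (2j−1)!!/(4a)^j · √(π/(2a)), odd powers → 0; here √(π/(2a)) = 0.95564. Differentiate with the product rule, d/dx e^(−ax²) = −2ax·e^(−ax²).
State is unnormalized: ∫|φ|² dx = 0.63852, and ∫φ*·(−ħ² φ'') dx = 1.5529, so ⟨p²⟩ = 1.5529 / 0.63852.
⟨p²⟩ = 2.4320.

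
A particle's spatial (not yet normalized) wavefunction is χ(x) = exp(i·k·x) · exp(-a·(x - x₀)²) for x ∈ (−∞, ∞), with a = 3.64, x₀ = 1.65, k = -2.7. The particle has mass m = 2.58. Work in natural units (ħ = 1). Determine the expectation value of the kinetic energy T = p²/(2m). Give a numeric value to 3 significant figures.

2.12

T = −(ħ²/2m) d²/dx², so ⟨T⟩ = −(ħ²/2m) ∫ χ*·χ'' dx / ∫|χ|² dx; with m = 2.58.
Gaussian moments (u = x − x₀): ∫u^(2j)·e^(−2au²) du = (2j−1)!!/(4a)^j · √(π/(2a)), odd powers integrate to 0; here √(π/(2a)) = 0.65692. Derivatives: χ′ = (ik − 2au)·χ, χ″ = ((ik − 2au)² − 2a)·χ; the odd-in-u pieces drop out.
State is unnormalized: ∫|χ|² dx = 0.65692, and ∫χ*·(−ħ²/2m · χ'') dx = 1.3915, so ⟨T⟩ = 1.3915 / 0.65692.
⟨T⟩ = 2.1182.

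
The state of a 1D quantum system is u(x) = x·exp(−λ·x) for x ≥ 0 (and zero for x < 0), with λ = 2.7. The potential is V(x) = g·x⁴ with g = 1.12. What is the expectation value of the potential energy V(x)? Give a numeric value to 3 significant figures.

⟨V⟩ = ∫ V(x)·|u|² dx / ∫|u|² dx.
Every integrand reduces to terms xʲ·e^(−2λx) on [0, ∞); use ∫₀^∞ xʲ·e^(−2λx) dx = j!/(2λ)^(j+1).
State is unnormalized: ∫|u|² dx = 0.012701, and ∫u*·V(x)·u dx = 0.0060227, so ⟨V⟩ = 0.0060227 / 0.012701.
⟨V⟩ = 0.47418.

0.474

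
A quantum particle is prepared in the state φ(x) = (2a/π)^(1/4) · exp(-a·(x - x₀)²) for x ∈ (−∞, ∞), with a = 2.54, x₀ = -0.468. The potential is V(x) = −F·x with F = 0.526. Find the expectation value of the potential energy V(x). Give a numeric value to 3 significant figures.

0.246

⟨V⟩ = ∫ V(x)·|φ|² dx.
Gaussian moments (u = x − x₀): ∫u^(2j)·e^(−2au²) du = (2j−1)!!/(4a)^j · √(π/(2a)), odd powers integrate to 0; here √(π/(2a)) = 0.78640.
⟨V⟩ = 0.24617.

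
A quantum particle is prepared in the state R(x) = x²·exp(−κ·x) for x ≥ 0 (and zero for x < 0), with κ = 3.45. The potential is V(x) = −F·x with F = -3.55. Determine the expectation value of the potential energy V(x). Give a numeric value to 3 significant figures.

⟨V⟩ = ∫ V(x)·|R|² dx / ∫|R|² dx.
Every integrand reduces to terms xʲ·e^(−2κx) on [0, ∞); use ∫₀^∞ xʲ·e^(−2κx) dx = j!/(2κ)^(j+1).
State is unnormalized: ∫|R|² dx = 0.0015345, and ∫R*·V(x)·R dx = 0.0039474, so ⟨V⟩ = 0.0039474 / 0.0015345.
⟨V⟩ = 2.5725.

2.57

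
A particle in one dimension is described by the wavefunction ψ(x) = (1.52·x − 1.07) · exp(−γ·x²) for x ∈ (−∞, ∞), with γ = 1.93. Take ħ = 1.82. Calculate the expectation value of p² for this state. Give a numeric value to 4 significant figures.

p² ψ = −ħ² d²ψ/dx²; ⟨p²⟩ = −ħ² ∫ ψ*·ψ'' dx / ∫|ψ|² dx.
Expand each integrand as polynomial × e^(−2γx²) and use ∫x^(2j)·e^(−2γx²) dx = (2j−1)!!/(4γ)^j · √(π/(2γ)), odd powers → 0; here √(π/(2γ)) = 0.90216. Differentiate with the product rule, d/dx e^(−γx²) = −2γx·e^(−γx²).
State is unnormalized: ∫|ψ|² dx = 1.3029, and ∫ψ*·(−ħ² ψ'') dx = 11.781, so ⟨p²⟩ = 11.781 / 1.3029.
⟨p²⟩ = 9.0425.

9.043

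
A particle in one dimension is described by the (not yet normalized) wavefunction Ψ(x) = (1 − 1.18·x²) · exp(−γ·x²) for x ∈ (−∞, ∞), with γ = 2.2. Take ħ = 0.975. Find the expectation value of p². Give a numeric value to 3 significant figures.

p² Ψ = −ħ² d²Ψ/dx²; ⟨p²⟩ = −ħ² ∫ Ψ*·Ψ'' dx / ∫|Ψ|² dx.
Expand each integrand as polynomial × e^(−2γx²) and use ∫x^(2j)·e^(−2γx²) dx = (2j−1)!!/(4γ)^j · √(π/(2γ)), odd powers → 0; here √(π/(2γ)) = 0.84498. Differentiate with the product rule, d/dx e^(−γx²) = −2γx·e^(−γx²).
State is unnormalized: ∫|Ψ|² dx = 0.66395, and ∫Ψ*·(−ħ² Ψ'') dx = 2.4635, so ⟨p²⟩ = 2.4635 / 0.66395.
⟨p²⟩ = 3.7104.

3.71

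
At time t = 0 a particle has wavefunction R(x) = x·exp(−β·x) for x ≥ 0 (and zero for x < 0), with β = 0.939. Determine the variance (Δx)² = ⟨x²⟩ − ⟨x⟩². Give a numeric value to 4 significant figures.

Compute ⟨x⟩ and ⟨x²⟩ separately, then (Δx)² = ⟨x²⟩ − ⟨x⟩².
Every integrand reduces to terms xʲ·e^(−2βx) on [0, ∞); use ∫₀^∞ xʲ·e^(−2βx) dx = j!/(2β)^(j+1).
Normalization: ∫|R|² dx = 0.30196.
⟨x⟩ = 1.5974 and ⟨x²⟩ = 3.4024.
(Δx)² = 3.4024 − (1.5974)² = 0.85061.

0.8506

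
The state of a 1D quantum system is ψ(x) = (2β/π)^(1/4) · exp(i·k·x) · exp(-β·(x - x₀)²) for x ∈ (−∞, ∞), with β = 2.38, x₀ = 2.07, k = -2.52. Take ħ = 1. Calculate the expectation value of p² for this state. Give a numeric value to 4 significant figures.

p² ψ = −ħ² d²ψ/dx²; ⟨p²⟩ = −ħ² ∫ ψ*·ψ'' dx.
Gaussian moments (u = x − x₀): ∫u^(2j)·e^(−2βu²) du = (2j−1)!!/(4β)^j · √(π/(2β)), odd powers integrate to 0; here √(π/(2β)) = 0.81240. Derivatives: ψ′ = (ik − 2βu)·ψ, ψ″ = ((ik − 2βu)² − 2β)·ψ; the odd-in-u pieces drop out.
⟨p²⟩ = 8.7304.

8.730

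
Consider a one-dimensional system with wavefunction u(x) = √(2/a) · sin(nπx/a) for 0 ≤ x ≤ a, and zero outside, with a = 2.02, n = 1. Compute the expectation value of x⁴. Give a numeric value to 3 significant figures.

⟨x⁴⟩ = ∫ x⁴·|u|² dx (integrals over the domain).
With sin²θ = (1 − cos2θ)/2 on 0 ≤ x ≤ a: ∫sin²(nπx/a) dx = a/2, ∫x·sin²(nπx/a) dx = a²/4, ∫x²·sin²(nπx/a) dx = a³·(1/6 − 1/(4n²π²)); higher powers xᵏ the same way, integrating xᵏ·cos(2nπx/a) by parts.
⟨x⁴⟩ = 1.8994.

1.90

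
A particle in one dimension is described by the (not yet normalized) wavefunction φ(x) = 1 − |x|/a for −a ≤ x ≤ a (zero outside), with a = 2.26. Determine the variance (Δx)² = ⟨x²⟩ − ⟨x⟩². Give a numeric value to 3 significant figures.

Compute ⟨x⟩ and ⟨x²⟩ separately, then (Δx)² = ⟨x²⟩ − ⟨x⟩².
φ is even, so ∫ over [−a, a] = 2∫₀ᵃ with φ = 1 − x/a there: ∫₀ᵃ (1 − x/a)² dx = a/3, ∫₀ᵃ x²(1 − x/a)² dx = a³/30, ∫₀ᵃ x⁴(1 − x/a)² dx = a⁵/105.
Normalization: ∫|φ|² dx = 1.5067.
⟨x⟩ = 0.0000 and ⟨x²⟩ = 0.51076.
(Δx)² = 0.51076 − (0.0000)² = 0.51076.

0.511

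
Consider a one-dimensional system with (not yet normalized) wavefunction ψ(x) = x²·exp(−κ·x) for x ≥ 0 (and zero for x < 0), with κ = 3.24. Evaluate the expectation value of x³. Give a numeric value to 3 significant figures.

⟨x³⟩ = ∫ x³·|ψ|² dx / ∫|ψ|² dx (integrals over the domain).
Every integrand reduces to terms xʲ·e^(−2κx) on [0, ∞); use ∫₀^∞ xʲ·e^(−2κx) dx = j!/(2κ)^(j+1).
State is unnormalized: ∫|ψ|² dx = 0.0021006, and ∫ψ*·x³·ψ dx = 0.0016212, so ⟨x³⟩ = 0.0016212 / 0.0021006.
⟨x³⟩ = 0.77178.

0.772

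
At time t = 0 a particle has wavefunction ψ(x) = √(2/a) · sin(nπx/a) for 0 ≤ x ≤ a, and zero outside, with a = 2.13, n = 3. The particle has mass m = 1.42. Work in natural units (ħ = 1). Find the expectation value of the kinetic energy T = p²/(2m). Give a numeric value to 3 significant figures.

6.89

T = −(ħ²/2m) d²/dx², so ⟨T⟩ = −(ħ²/2m) ∫ ψ*·ψ'' dx; with m = 1.42.
d/dx sin(nπx/a) = (nπ/a)·cos(nπx/a) and d²/dx² sin(nπx/a) = −(nπ/a)²·sin(nπx/a); on 0 ≤ x ≤ a, ∫sin²(nπx/a) dx = a/2 and ∫sin(nπx/a)·cos(nπx/a) dx = 0.
⟨T⟩ = 6.8939.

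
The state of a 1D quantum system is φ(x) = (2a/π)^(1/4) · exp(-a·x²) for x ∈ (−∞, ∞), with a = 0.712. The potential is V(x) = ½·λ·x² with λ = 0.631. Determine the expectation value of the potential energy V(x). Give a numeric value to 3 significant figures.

0.111

⟨V⟩ = ∫ V(x)·|φ|² dx.
Gaussian moments: ∫x^(2j)·e^(−2ax²) dx = (2j−1)!!/(4a)^j · √(π/(2a)), odd powers integrate to 0; here √(π/(2a)) = 1.4853.
⟨V⟩ = 0.11078.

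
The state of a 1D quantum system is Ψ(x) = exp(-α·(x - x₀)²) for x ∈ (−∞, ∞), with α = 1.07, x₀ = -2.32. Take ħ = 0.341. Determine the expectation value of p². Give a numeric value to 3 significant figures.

0.124

p² Ψ = −ħ² d²Ψ/dx²; ⟨p²⟩ = −ħ² ∫ Ψ*·Ψ'' dx / ∫|Ψ|² dx.
Gaussian moments (u = x − x₀): ∫u^(2j)·e^(−2αu²) du = (2j−1)!!/(4α)^j · √(π/(2α)), odd powers integrate to 0; here √(π/(2α)) = 1.2116. Derivatives: d/dx e^(−αu²) = −2αu·e^(−αu²), d²/dx² e^(−αu²) = (4α²u² − 2α)·e^(−αu²).
State is unnormalized: ∫|Ψ|² dx = 1.2116, and ∫Ψ*·(−ħ² Ψ'') dx = 0.15075, so ⟨p²⟩ = 0.15075 / 1.2116.
⟨p²⟩ = 0.12442.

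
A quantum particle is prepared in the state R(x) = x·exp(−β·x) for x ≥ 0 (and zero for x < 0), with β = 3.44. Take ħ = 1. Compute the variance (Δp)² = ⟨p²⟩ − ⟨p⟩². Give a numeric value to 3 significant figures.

11.8

Compute ⟨p⟩ and ⟨p²⟩ separately; (Δp)² = ⟨p²⟩ − ⟨p⟩².
Differentiate x·exp(−β·x) with the product rule; every integrand then reduces to terms xʲ·e^(−2βx) on [0, ∞), with ∫₀^∞ xʲ·e^(−2βx) dx = j!/(2β)^(j+1).
Normalization: ∫|R|² dx = 0.0061414.
⟨p⟩ = 0.0000 and ⟨p²⟩ = 11.834.
(Δp)² = 11.834 − (0.0000)² = 11.834.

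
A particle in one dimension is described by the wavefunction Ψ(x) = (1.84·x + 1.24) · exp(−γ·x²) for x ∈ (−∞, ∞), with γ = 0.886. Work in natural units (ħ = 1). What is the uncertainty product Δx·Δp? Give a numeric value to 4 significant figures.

Δx = √(⟨x²⟩−⟨x⟩²), Δp = √(⟨p²⟩−⟨p⟩²).
Expand each integrand as polynomial × e^(−2γx²) and use ∫x^(2j)·e^(−2γx²) dx = (2j−1)!!/(4γ)^j · √(π/(2γ)), odd powers → 0; here √(π/(2γ)) = 1.3315. Differentiate with the product rule, d/dx e^(−γx²) = −2γx·e^(−γx²).
Normalization: ∫|Ψ|² dx = 3.3193.
⟨x⟩ = 0.51650, ⟨x²⟩ = 0.49843 ⇒ Δx = 0.48130.
⟨p⟩ = 0.0000, ⟨p²⟩ = 1.5650 ⇒ Δp = 1.2510.
Δx·Δp = 0.60212.

0.6021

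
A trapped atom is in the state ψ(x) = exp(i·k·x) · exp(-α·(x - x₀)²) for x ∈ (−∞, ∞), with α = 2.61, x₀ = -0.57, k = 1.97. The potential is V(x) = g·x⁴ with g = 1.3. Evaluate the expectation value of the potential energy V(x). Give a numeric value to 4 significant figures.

0.4158

⟨V⟩ = ∫ V(x)·|ψ|² dx / ∫|ψ|² dx.
Gaussian moments (u = x − x₀): ∫u^(2j)·e^(−2αu²) du = (2j−1)!!/(4α)^j · √(π/(2α)), odd powers integrate to 0; here √(π/(2α)) = 0.77578.
State is unnormalized: ∫|ψ|² dx = 0.77578, and ∫ψ*·V(x)·ψ dx = 0.32253, so ⟨V⟩ = 0.32253 / 0.77578.
⟨V⟩ = 0.41575.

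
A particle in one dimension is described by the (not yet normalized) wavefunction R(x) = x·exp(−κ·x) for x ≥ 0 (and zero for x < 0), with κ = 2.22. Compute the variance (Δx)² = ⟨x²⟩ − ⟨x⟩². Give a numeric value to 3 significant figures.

0.152

Compute ⟨x⟩ and ⟨x²⟩ separately, then (Δx)² = ⟨x²⟩ − ⟨x⟩².
Every integrand reduces to terms xʲ·e^(−2κx) on [0, ∞); use ∫₀^∞ xʲ·e^(−2κx) dx = j!/(2κ)^(j+1).
Normalization: ∫|R|² dx = 0.022850.
⟨x⟩ = 0.67568 and ⟨x²⟩ = 0.60872.
(Δx)² = 0.60872 − (0.67568)² = 0.15218.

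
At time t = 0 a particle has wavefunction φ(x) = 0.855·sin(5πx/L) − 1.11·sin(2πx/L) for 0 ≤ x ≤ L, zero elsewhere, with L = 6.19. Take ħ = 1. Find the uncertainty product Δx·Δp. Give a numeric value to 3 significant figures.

Δx = √(⟨x²⟩−⟨x⟩²), Δp = √(⟨p²⟩−⟨p⟩²).
On 0 ≤ x ≤ L (j ≠ l): ∫sin²(jπx/L) dx = L/2, ∫sin(jπx/L)·sin(lπx/L) dx = 0; diagonal moments ∫x·sin²(jπx/L) dx = L²/4, ∫x²·sin²(jπx/L) dx = L³·(1/6 − 1/(4j²π²)); cross terms ∫x·sin(jπx/L)·sin(lπx/L) dx = 0 for j + l even and −4jlL²/(π²(j² − l²)²) for j + l odd, ∫x²·sin(jπx/L)·sin(lπx/L) dx = (−1)^(j+l)·4jlL³/(π²(j² − l²)²); higher powers the same way via product-to-sum and parts. d²/dx² sin(jπx/L) = −(jπ/L)²·sin(jπx/L); on 0 ≤ x ≤ L, ∫sin²(jπx/L) dx = L/2 and ∫sin(jπx/L)·sin(lπx/L) dx = 0 for j ≠ l, so only diagonal terms survive in ∫|φ|² and ∫φ·φ″; ∫φ·φ′ dx = [φ²/2] between the walls = 0.
Normalization: ∫|φ|² dx = 6.0759.
⟨x⟩ = 3.2050, ⟨x²⟩ = 13.119 ⇒ Δx = 1.6874.
⟨p⟩ = 0.0000, ⟨p²⟩ = 3.0446 ⇒ Δp = 1.7449.
Δx·Δp = 2.9444.

2.94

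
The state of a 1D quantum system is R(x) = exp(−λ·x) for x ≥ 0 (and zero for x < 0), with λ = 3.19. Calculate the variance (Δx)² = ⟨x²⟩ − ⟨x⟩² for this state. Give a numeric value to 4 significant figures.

0.02457

Compute ⟨x⟩ and ⟨x²⟩ separately, then (Δx)² = ⟨x²⟩ − ⟨x⟩².
Every integrand reduces to terms xʲ·e^(−2λx) on [0, ∞); use ∫₀^∞ xʲ·e^(−2λx) dx = j!/(2λ)^(j+1).
Normalization: ∫|R|² dx = 0.15674.
⟨x⟩ = 0.15674 and ⟨x²⟩ = 0.049135.
(Δx)² = 0.049135 − (0.15674)² = 0.024567.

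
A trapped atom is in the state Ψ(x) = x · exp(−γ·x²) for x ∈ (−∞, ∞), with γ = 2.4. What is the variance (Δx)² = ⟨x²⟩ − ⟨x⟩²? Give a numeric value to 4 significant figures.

0.3125

Compute ⟨x⟩ and ⟨x²⟩ separately, then (Δx)² = ⟨x²⟩ − ⟨x⟩².
Expand each integrand as polynomial × e^(−2γx²) and use ∫x^(2j)·e^(−2γx²) dx = (2j−1)!!/(4γ)^j · √(π/(2γ)), odd powers → 0; here √(π/(2γ)) = 0.80901.
Normalization: ∫|Ψ|² dx = 0.084272.
⟨x⟩ = 0.0000 and ⟨x²⟩ = 0.31250.
(Δx)² = 0.31250 − (0.0000)² = 0.31250.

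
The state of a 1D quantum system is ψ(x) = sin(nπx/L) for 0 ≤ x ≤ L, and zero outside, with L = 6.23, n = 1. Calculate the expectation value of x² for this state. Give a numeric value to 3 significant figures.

11.0

⟨x²⟩ = ∫ x²·|ψ|² dx / ∫|ψ|² dx (integrals over the domain).
With sin²θ = (1 − cos2θ)/2 on 0 ≤ x ≤ L: ∫sin²(nπx/L) dx = L/2, ∫x·sin²(nπx/L) dx = L²/4, ∫x²·sin²(nπx/L) dx = L³·(1/6 − 1/(4n²π²)); higher powers xᵏ the same way, integrating xᵏ·cos(2nπx/L) by parts.
State is unnormalized: ∫|ψ|² dx = 3.1150, and ∫ψ*·x²·ψ dx = 34.176, so ⟨x²⟩ = 34.176 / 3.1150.
⟨x²⟩ = 10.971.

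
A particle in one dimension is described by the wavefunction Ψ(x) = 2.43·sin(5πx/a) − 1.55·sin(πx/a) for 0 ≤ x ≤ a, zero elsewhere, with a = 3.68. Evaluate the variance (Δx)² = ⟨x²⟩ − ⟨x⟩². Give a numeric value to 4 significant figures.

0.8242

Compute ⟨x⟩ and ⟨x²⟩ separately, then (Δx)² = ⟨x²⟩ − ⟨x⟩².
On 0 ≤ x ≤ a (j ≠ l): ∫sin²(jπx/a) dx = a/2, ∫sin(jπx/a)·sin(lπx/a) dx = 0; diagonal moments ∫x·sin²(jπx/a) dx = a²/4, ∫x²·sin²(jπx/a) dx = a³·(1/6 − 1/(4j²π²)); cross terms ∫x·sin(jπx/a)·sin(lπx/a) dx = 0 for j + l even and −4jla²/(π²(j² − l²)²) for j + l odd, ∫x²·sin(jπx/a)·sin(lπx/a) dx = (−1)^(j+l)·4jla³/(π²(j² − l²)²); higher powers the same way via product-to-sum and parts.
Normalization: ∫|Ψ|² dx = 15.286.
⟨x⟩ = 1.8400 and ⟨x²⟩ = 4.2098.
(Δx)² = 4.2098 − (1.8400)² = 0.82421.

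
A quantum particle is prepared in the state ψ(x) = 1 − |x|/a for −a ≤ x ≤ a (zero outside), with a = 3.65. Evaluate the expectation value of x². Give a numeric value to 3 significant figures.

⟨x²⟩ = ∫ x²·|ψ|² dx / ∫|ψ|² dx (integrals over the domain).
ψ is even, so ∫ over [−a, a] = 2∫₀ᵃ with ψ = 1 − x/a there: ∫₀ᵃ (1 − x/a)² dx = a/3, ∫₀ᵃ x²(1 − x/a)² dx = a³/30, ∫₀ᵃ x⁴(1 − x/a)² dx = a⁵/105.
State is unnormalized: ∫|ψ|² dx = 2.4333, and ∫ψ*·x²·ψ dx = 3.2418, so ⟨x²⟩ = 3.2418 / 2.4333.
⟨x²⟩ = 1.3323.

1.33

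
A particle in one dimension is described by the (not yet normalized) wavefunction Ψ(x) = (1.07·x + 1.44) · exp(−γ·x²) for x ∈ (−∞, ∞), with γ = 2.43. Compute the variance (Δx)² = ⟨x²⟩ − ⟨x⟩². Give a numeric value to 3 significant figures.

Compute ⟨x⟩ and ⟨x²⟩ separately, then (Δx)² = ⟨x²⟩ − ⟨x⟩².
Expand each integrand as polynomial × e^(−2γx²) and use ∫x^(2j)·e^(−2γx²) dx = (2j−1)!!/(4γ)^j · √(π/(2γ)), odd powers → 0; here √(π/(2γ)) = 0.80400.
Normalization: ∫|Ψ|² dx = 1.7619.
⟨x⟩ = 0.14467 and ⟨x²⟩ = 0.11394.
(Δx)² = 0.11394 − (0.14467)² = 0.093010.

0.0930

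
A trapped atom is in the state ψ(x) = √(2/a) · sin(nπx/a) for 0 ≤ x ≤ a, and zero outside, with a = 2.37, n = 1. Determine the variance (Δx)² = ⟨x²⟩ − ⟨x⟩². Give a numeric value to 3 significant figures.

Compute ⟨x⟩ and ⟨x²⟩ separately, then (Δx)² = ⟨x²⟩ − ⟨x⟩².
With sin²θ = (1 − cos2θ)/2 on 0 ≤ x ≤ a: ∫sin²(nπx/a) dx = a/2, ∫x·sin²(nπx/a) dx = a²/4, ∫x²·sin²(nπx/a) dx = a³·(1/6 − 1/(4n²π²)); higher powers xᵏ the same way, integrating xᵏ·cos(2nπx/a) by parts.
⟨x⟩ = 1.1850 and ⟨x²⟩ = 1.5877.
(Δx)² = 1.5877 − (1.1850)² = 0.18352.

0.184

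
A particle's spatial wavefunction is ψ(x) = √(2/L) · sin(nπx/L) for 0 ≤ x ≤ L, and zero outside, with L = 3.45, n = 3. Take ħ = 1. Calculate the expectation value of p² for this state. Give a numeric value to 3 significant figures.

p² ψ = −ħ² d²ψ/dx²; ⟨p²⟩ = −ħ² ∫ ψ*·ψ'' dx.
d/dx sin(nπx/L) = (nπ/L)·cos(nπx/L) and d²/dx² sin(nπx/L) = −(nπ/L)²·sin(nπx/L); on 0 ≤ x ≤ L, ∫sin²(nπx/L) dx = L/2 and ∫sin(nπx/L)·cos(nπx/L) dx = 0.
⟨p²⟩ = 7.4628.

7.46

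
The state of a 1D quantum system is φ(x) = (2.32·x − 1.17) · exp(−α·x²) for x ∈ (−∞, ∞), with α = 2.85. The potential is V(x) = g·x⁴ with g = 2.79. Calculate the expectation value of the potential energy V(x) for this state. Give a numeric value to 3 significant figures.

0.130

⟨V⟩ = ∫ V(x)·|φ|² dx / ∫|φ|² dx.
Expand each integrand as polynomial × e^(−2αx²) and use ∫x^(2j)·e^(−2αx²) dx = (2j−1)!!/(4α)^j · √(π/(2α)), odd powers → 0; here √(π/(2α)) = 0.74240.
State is unnormalized: ∫|φ|² dx = 1.3668, and ∫φ*·V(x)·φ dx = 0.17833, so ⟨V⟩ = 0.17833 / 1.3668.
⟨V⟩ = 0.13047.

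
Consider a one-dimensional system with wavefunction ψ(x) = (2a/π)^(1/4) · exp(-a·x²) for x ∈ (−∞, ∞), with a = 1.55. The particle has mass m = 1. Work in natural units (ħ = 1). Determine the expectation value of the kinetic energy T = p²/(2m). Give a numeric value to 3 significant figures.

T = −(ħ²/2m) d²/dx², so ⟨T⟩ = −(ħ²/2m) ∫ ψ*·ψ'' dx; with m = 1.
Gaussian moments: ∫x^(2j)·e^(−2ax²) dx = (2j−1)!!/(4a)^j · √(π/(2a)), odd powers integrate to 0; here √(π/(2a)) = 1.0067. Derivatives: d/dx e^(−ax²) = −2ax·e^(−ax²), d²/dx² e^(−ax²) = (4a²x² − 2a)·e^(−ax²).
⟨T⟩ = 0.77500.

0.775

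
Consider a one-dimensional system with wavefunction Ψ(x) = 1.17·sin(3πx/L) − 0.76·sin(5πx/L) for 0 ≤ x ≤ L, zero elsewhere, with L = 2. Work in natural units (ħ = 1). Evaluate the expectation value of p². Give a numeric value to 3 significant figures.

p² Ψ = −ħ² d²Ψ/dx²; ⟨p²⟩ = −ħ² ∫ Ψ*·Ψ'' dx / ∫|Ψ|² dx.
d²/dx² sin(jπx/L) = −(jπ/L)²·sin(jπx/L); on 0 ≤ x ≤ L, ∫sin²(jπx/L) dx = L/2 and ∫sin(jπx/L)·sin(lπx/L) dx = 0 for j ≠ l, so only diagonal terms survive in ∫|Ψ|² and ∫Ψ·Ψ″; ∫Ψ·Ψ′ dx = [Ψ²/2] between the walls = 0.
State is unnormalized: ∫|Ψ|² dx = 1.9465, and ∫Ψ*·(−ħ² Ψ'') dx = 66.028, so ⟨p²⟩ = 66.028 / 1.9465.
⟨p²⟩ = 33.921.

33.9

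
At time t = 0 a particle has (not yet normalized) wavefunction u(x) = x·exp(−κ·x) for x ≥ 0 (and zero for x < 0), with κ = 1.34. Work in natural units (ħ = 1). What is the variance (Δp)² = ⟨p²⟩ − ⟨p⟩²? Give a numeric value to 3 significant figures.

1.80

Compute ⟨p⟩ and ⟨p²⟩ separately; (Δp)² = ⟨p²⟩ − ⟨p⟩².
Differentiate x·exp(−κ·x) with the product rule; every integrand then reduces to terms xʲ·e^(−2κx) on [0, ∞), with ∫₀^∞ xʲ·e^(−2κx) dx = j!/(2κ)^(j+1).
Normalization: ∫|u|² dx = 0.10390.
⟨p⟩ = 0.0000 and ⟨p²⟩ = 1.7956.
(Δp)² = 1.7956 − (0.0000)² = 1.7956.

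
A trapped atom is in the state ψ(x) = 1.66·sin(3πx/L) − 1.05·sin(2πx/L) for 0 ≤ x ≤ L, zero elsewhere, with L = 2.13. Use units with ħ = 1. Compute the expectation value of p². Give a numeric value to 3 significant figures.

p² ψ = −ħ² d²ψ/dx²; ⟨p²⟩ = −ħ² ∫ ψ*·ψ'' dx / ∫|ψ|² dx.
d²/dx² sin(jπx/L) = −(jπ/L)²·sin(jπx/L); on 0 ≤ x ≤ L, ∫sin²(jπx/L) dx = L/2 and ∫sin(jπx/L)·sin(lπx/L) dx = 0 for j ≠ l, so only diagonal terms survive in ∫|ψ|² and ∫ψ·ψ″; ∫ψ·ψ′ dx = [ψ²/2] between the walls = 0.
State is unnormalized: ∫|ψ|² dx = 4.1089, and ∫ψ*·(−ħ² ψ'') dx = 67.675, so ⟨p²⟩ = 67.675 / 4.1089.
⟨p²⟩ = 16.470.

16.5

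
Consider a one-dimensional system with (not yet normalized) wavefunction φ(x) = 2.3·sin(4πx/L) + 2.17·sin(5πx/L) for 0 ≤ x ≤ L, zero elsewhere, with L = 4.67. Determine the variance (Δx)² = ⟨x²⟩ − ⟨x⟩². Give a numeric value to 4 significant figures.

0.8894

Compute ⟨x⟩ and ⟨x²⟩ separately, then (Δx)² = ⟨x²⟩ − ⟨x⟩².
On 0 ≤ x ≤ L (j ≠ l): ∫sin²(jπx/L) dx = L/2, ∫sin(jπx/L)·sin(lπx/L) dx = 0; diagonal moments ∫x·sin²(jπx/L) dx = L²/4, ∫x²·sin²(jπx/L) dx = L³·(1/6 − 1/(4j²π²)); cross terms ∫x·sin(jπx/L)·sin(lπx/L) dx = 0 for j + l even and −4jlL²/(π²(j² − l²)²) for j + l odd, ∫x²·sin(jπx/L)·sin(lπx/L) dx = (−1)^(j+l)·4jlL³/(π²(j² − l²)²); higher powers the same way via product-to-sum and parts.
Normalization: ∫|φ|² dx = 23.347.
⟨x⟩ = 1.4019 and ⟨x²⟩ = 2.8548.
(Δx)² = 2.8548 − (1.4019)² = 0.88943.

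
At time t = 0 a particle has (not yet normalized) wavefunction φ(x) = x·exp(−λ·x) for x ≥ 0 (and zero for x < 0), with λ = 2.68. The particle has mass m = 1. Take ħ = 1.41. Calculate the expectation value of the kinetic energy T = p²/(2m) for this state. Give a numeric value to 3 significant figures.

T = −(ħ²/2m) d²/dx², so ⟨T⟩ = −(ħ²/2m) ∫ φ*·φ'' dx / ∫|φ|² dx; with m = 1.
Differentiate x·exp(−λ·x) with the product rule; every integrand then reduces to terms xʲ·e^(−2λx) on [0, ∞), with ∫₀^∞ xʲ·e^(−2λx) dx = j!/(2λ)^(j+1).
State is unnormalized: ∫|φ|² dx = 0.012988, and ∫φ*·(−ħ²/2m · φ'') dx = 0.092729, so ⟨T⟩ = 0.092729 / 0.012988.
⟨T⟩ = 7.1397.

7.14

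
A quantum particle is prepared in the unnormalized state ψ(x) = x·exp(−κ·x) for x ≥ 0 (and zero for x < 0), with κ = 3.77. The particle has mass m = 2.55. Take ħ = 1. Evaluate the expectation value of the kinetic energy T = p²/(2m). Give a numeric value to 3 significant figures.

2.79

T = −(ħ²/2m) d²/dx², so ⟨T⟩ = −(ħ²/2m) ∫ ψ*·ψ'' dx / ∫|ψ|² dx; with m = 2.55.
Differentiate x·exp(−κ·x) with the product rule; every integrand then reduces to terms xʲ·e^(−2κx) on [0, ∞), with ∫₀^∞ xʲ·e^(−2κx) dx = j!/(2κ)^(j+1).
State is unnormalized: ∫|ψ|² dx = 0.0046657, and ∫ψ*·(−ħ²/2m · ψ'') dx = 0.013003, so ⟨T⟩ = 0.013003 / 0.0046657.
⟨T⟩ = 2.7868.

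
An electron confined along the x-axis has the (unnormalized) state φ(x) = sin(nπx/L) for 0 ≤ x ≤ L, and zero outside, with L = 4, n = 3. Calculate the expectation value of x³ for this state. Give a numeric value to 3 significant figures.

15.5

⟨x³⟩ = ∫ x³·|φ|² dx / ∫|φ|² dx (integrals over the domain).
With sin²θ = (1 − cos2θ)/2 on 0 ≤ x ≤ L: ∫sin²(nπx/L) dx = L/2, ∫x·sin²(nπx/L) dx = L²/4, ∫x²·sin²(nπx/L) dx = L³·(1/6 − 1/(4n²π²)); higher powers xᵏ the same way, integrating xᵏ·cos(2nπx/L) by parts.
State is unnormalized: ∫|φ|² dx = 2.0000, and ∫φ*·x³·φ dx = 30.919, so ⟨x³⟩ = 30.919 / 2.0000.
⟨x³⟩ = 15.460.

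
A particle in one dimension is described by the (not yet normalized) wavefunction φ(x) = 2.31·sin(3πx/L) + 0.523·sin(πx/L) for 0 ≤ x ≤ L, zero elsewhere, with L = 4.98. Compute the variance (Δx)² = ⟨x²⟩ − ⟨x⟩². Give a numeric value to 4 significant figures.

2.279

Compute ⟨x⟩ and ⟨x²⟩ separately, then (Δx)² = ⟨x²⟩ − ⟨x⟩².
On 0 ≤ x ≤ L (j ≠ l): ∫sin²(jπx/L) dx = L/2, ∫sin(jπx/L)·sin(lπx/L) dx = 0; diagonal moments ∫x·sin²(jπx/L) dx = L²/4, ∫x²·sin²(jπx/L) dx = L³·(1/6 − 1/(4j²π²)); cross terms ∫x·sin(jπx/L)·sin(lπx/L) dx = 0 for j + l even and −4jlL²/(π²(j² − l²)²) for j + l odd, ∫x²·sin(jπx/L)·sin(lπx/L) dx = (−1)^(j+l)·4jlL³/(π²(j² − l²)²); higher powers the same way via product-to-sum and parts.
Normalization: ∫|φ|² dx = 13.968.
⟨x⟩ = 2.4900 and ⟨x²⟩ = 8.4786.
(Δx)² = 8.4786 − (2.4900)² = 2.2785.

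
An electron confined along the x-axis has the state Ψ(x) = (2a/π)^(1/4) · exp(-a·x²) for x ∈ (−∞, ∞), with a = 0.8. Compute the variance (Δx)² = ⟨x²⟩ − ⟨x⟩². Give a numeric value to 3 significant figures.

Compute ⟨x⟩ and ⟨x²⟩ separately, then (Δx)² = ⟨x²⟩ − ⟨x⟩².
Gaussian moments: ∫x^(2j)·e^(−2ax²) dx = (2j−1)!!/(4a)^j · √(π/(2a)), odd powers integrate to 0; here √(π/(2a)) = 1.4012.
⟨x⟩ = 0.0000 and ⟨x²⟩ = 0.31250.
(Δx)² = 0.31250 − (0.0000)² = 0.31250.

0.313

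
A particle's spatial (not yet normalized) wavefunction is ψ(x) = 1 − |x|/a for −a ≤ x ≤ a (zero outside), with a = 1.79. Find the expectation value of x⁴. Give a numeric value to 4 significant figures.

⟨x⁴⟩ = ∫ x⁴·|ψ|² dx / ∫|ψ|² dx (integrals over the domain).
ψ is even, so ∫ over [−a, a] = 2∫₀ᵃ with ψ = 1 − x/a there: ∫₀ᵃ (1 − x/a)² dx = a/3, ∫₀ᵃ x²(1 − x/a)² dx = a³/30, ∫₀ᵃ x⁴(1 − x/a)² dx = a⁵/105.
State is unnormalized: ∫|ψ|² dx = 1.1933, and ∫ψ*·x⁴·ψ dx = 0.35003, so ⟨x⁴⟩ = 0.35003 / 1.1933.
⟨x⁴⟩ = 0.29332.

0.2933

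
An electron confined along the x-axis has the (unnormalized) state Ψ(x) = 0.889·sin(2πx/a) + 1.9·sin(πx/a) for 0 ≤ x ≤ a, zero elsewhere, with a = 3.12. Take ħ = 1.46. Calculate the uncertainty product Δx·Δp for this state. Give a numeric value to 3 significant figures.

0.812

Δx = √(⟨x²⟩−⟨x⟩²), Δp = √(⟨p²⟩−⟨p⟩²).
On 0 ≤ x ≤ a (j ≠ l): ∫sin²(jπx/a) dx = a/2, ∫sin(jπx/a)·sin(lπx/a) dx = 0; diagonal moments ∫x·sin²(jπx/a) dx = a²/4, ∫x²·sin²(jπx/a) dx = a³·(1/6 − 1/(4j²π²)); cross terms ∫x·sin(jπx/a)·sin(lπx/a) dx = 0 for j + l even and −4jla²/(π²(j² − l²)²) for j + l odd, ∫x²·sin(jπx/a)·sin(lπx/a) dx = (−1)^(j+l)·4jla³/(π²(j² − l²)²); higher powers the same way via product-to-sum and parts. d²/dx² sin(jπx/a) = −(jπ/a)²·sin(jπx/a); on 0 ≤ x ≤ a, ∫sin²(jπx/a) dx = a/2 and ∫sin(jπx/a)·sin(lπx/a) dx = 0 for j ≠ l, so only diagonal terms survive in ∫|Ψ|² and ∫Ψ·Ψ″; ∫Ψ·Ψ′ dx = [Ψ²/2] between the walls = 0.
Normalization: ∫|Ψ|² dx = 6.8645.
⟨x⟩ = 1.1285, ⟨x²⟩ = 1.4719 ⇒ Δx = 0.44534.
⟨p⟩ = 0.0000, ⟨p²⟩ = 3.3257 ⇒ Δp = 1.8236.
Δx·Δp = 0.81214.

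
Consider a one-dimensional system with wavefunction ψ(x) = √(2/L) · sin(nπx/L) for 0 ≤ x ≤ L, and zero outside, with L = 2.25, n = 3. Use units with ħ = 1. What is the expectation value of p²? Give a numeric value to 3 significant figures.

p² ψ = −ħ² d²ψ/dx²; ⟨p²⟩ = −ħ² ∫ ψ*·ψ'' dx.
d/dx sin(nπx/L) = (nπ/L)·cos(nπx/L) and d²/dx² sin(nπx/L) = −(nπ/L)²·sin(nπx/L); on 0 ≤ x ≤ L, ∫sin²(nπx/L) dx = L/2 and ∫sin(nπx/L)·cos(nπx/L) dx = 0.
⟨p²⟩ = 17.546.

17.5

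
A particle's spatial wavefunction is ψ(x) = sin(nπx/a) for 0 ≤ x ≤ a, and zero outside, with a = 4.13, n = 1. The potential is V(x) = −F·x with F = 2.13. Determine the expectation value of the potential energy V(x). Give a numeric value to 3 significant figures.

-4.40

⟨V⟩ = ∫ V(x)·|ψ|² dx / ∫|ψ|² dx.
With sin²θ = (1 − cos2θ)/2 on 0 ≤ x ≤ a: ∫sin²(nπx/a) dx = a/2, ∫x·sin²(nπx/a) dx = a²/4, ∫x²·sin²(nπx/a) dx = a³·(1/6 − 1/(4n²π²)); higher powers xᵏ the same way, integrating xᵏ·cos(2nπx/a) by parts.
State is unnormalized: ∫|ψ|² dx = 2.0650, and ∫ψ*·V(x)·ψ dx = -9.0828, so ⟨V⟩ = -9.0828 / 2.0650.
⟨V⟩ = -4.3985.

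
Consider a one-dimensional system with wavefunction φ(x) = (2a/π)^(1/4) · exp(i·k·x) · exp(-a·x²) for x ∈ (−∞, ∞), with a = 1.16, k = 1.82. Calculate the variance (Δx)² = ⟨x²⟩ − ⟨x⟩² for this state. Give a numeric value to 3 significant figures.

0.216

Compute ⟨x⟩ and ⟨x²⟩ separately, then (Δx)² = ⟨x²⟩ − ⟨x⟩².
Gaussian moments: ∫x^(2j)·e^(−2ax²) dx = (2j−1)!!/(4a)^j · √(π/(2a)), odd powers integrate to 0; here √(π/(2a)) = 1.1637.
⟨x⟩ = 0.0000 and ⟨x²⟩ = 0.21552.
(Δx)² = 0.21552 − (0.0000)² = 0.21552.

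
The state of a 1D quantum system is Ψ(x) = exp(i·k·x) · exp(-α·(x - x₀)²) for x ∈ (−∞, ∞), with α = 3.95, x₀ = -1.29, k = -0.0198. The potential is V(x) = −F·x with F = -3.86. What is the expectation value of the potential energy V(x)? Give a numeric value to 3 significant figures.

-4.98

⟨V⟩ = ∫ V(x)·|Ψ|² dx / ∫|Ψ|² dx.
Gaussian moments (u = x − x₀): ∫u^(2j)·e^(−2αu²) du = (2j−1)!!/(4α)^j · √(π/(2α)), odd powers integrate to 0; here √(π/(2α)) = 0.63061.
State is unnormalized: ∫|Ψ|² dx = 0.63061, and ∫Ψ*·V(x)·Ψ dx = -3.1401, so ⟨V⟩ = -3.1401 / 0.63061.
⟨V⟩ = -4.9794.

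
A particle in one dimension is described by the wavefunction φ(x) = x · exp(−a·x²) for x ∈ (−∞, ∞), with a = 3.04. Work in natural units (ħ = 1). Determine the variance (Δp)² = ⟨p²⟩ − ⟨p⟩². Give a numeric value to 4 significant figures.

Compute ⟨p⟩ and ⟨p²⟩ separately; (Δp)² = ⟨p²⟩ − ⟨p⟩².
Expand each integrand as polynomial × e^(−2ax²) and use ∫x^(2j)·e^(−2ax²) dx = (2j−1)!!/(4a)^j · √(π/(2a)), odd powers → 0; here √(π/(2a)) = 0.71882. Differentiate with the product rule, d/dx e^(−ax²) = −2ax·e^(−ax²).
Normalization: ∫|φ|² dx = 0.059114.
⟨p⟩ = 0.0000 and ⟨p²⟩ = 9.1200.
(Δp)² = 9.1200 − (0.0000)² = 9.1200.

9.120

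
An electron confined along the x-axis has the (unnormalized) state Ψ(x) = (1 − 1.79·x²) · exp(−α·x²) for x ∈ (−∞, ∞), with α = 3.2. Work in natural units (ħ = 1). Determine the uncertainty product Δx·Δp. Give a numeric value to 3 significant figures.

0.515

Δx = √(⟨x²⟩−⟨x⟩²), Δp = √(⟨p²⟩−⟨p⟩²).
Expand each integrand as polynomial × e^(−2αx²) and use ∫x^(2j)·e^(−2αx²) dx = (2j−1)!!/(4α)^j · √(π/(2α)), odd powers → 0; here √(π/(2α)) = 0.70062. Differentiate with the product rule, d/dx e^(−αx²) = −2αx·e^(−αx²).
Normalization: ∫|Ψ|² dx = 0.54577.
⟨x⟩ = 0.0000, ⟨x²⟩ = 0.045560 ⇒ Δx = 0.21345.
⟨p⟩ = 0.0000, ⟨p²⟩ = 5.8192 ⇒ Δp = 2.4123.
Δx·Δp = 0.51490.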